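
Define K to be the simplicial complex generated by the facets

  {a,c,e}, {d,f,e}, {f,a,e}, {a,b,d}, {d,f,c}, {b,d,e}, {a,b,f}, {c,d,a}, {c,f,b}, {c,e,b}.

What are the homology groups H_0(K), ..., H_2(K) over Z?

H_0 ≅ Z,  H_1 ≅ Z/2,  H_2 = 0.

Take the total order a < b < c < d < e < f on the vertex set. Then K (dimension 2) consists of the simplices:

  0-simplices (6): a, b, c, d, e, f
  1-simplices (15): ab, ac, ad, ae, af, bc, bd, be, bf, cd, ce, cf, de, df, ef
  2-simplices (10): abd, abf, acd, ace, aef, bce, bcf, bde, cdf, def

Hence C_0 ≅ Z^6, C_1 ≅ Z^15, C_2 ≅ Z^10.

∂_1: C_1 → C_0 is given by ∂[p,q] = [q] − [p].
As a 6×15 matrix over Z this has rank 5, with invariant factors (1,1,1,1,1).

∂_2: C_2 → C_1 acts by ∂[p,q,r] = [q,r] − [p,r] + [p,q]. For instance
  ∂def = ef − df + de,
  ∂acd = cd − ad + ac.
This gives a 15×10 integer matrix of rank 10; reducing to Smith normal form yields diagonal entries (1,1,1,1,1,1,1,1,1,2).

From H_k ≅ ker(∂_k) / im(∂_{k+1}) we obtain:

  H_0: rank C_0 − rank ∂_1 = 6 − 5 = 1, and the invariant factors of ∂_1 are all 1, so H_0 = Z.
  H_1: rank ker ∂_1 − rank ∂_2 = (15 − 5) − 10 = 0, and ∂_2 has invariant factor 2 > 1, so H_1 = Z/2.
  H_2: rank ker ∂_2 − rank ∂_3 = (10 − 10) − 0 = 0, and there is no ∂_3, so H_2 = 0.

As a check, the Euler characteristic is 6 − 15 + 10 = 1, which agrees with 1 − 0 + 0 = 1.
(K is a triangulation of the real projective plane RP^2.)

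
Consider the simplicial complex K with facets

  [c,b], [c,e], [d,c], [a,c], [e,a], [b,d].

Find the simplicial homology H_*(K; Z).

H_0 = Z,  H_1 = Z^2.

Order the vertices as a < b < c < d < e. Listing each simplex with vertices in this order, K has dimension 1 with simplices:

  0-simplices (5): a, b, c, d, e
  1-simplices (6): ac, ae, bc, bd, cd, ce

giving chain groups C_0 ≅ Z^5, C_1 ≅ Z^6.

The boundary map ∂_1: C_1 → C_0 maps an edge to its endpoints' difference, ∂[p,q] = q − p.
The 5×6 boundary matrix has rank 4 and Smith normal form diag(1,1,1,1).

Computing H_k = (kernel of ∂_k) / (image of ∂_{k+1}):

  H_0: rank C_0 − rank ∂_1 = 5 − 4 = 1, and the invariant factors of ∂_1 are all 1, so H_0 = Z.
  H_1: rank ker ∂_1 − rank ∂_2 = (6 − 4) − 0 = 2, and there is no ∂_2, so H_1 = Z^2.

As a check, the Euler characteristic is 5 − 6 = -1, which agrees with 1 − 2 = -1.
(K is a triangulation of a wedge of 2 circles.)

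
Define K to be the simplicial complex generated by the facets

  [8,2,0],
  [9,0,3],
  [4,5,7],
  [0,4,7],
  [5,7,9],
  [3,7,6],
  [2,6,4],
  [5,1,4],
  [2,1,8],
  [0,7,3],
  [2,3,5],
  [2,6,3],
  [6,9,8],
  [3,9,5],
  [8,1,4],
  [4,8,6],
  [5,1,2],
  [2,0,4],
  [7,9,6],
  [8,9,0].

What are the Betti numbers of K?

b_0 = 1, b_1 = 1, b_2 = 0.

We work with the vertex ordering 0 < 1 < 2 < 3 < 4 < 5 < 6 < 7 < 8 < 9. The simplices of K, each written with vertices in increasing order, are:

  0-simplices (10): [0], [1], [2], [3], [4], [5], [6], [7], [8], [9]
  1-simplices (30): (30 of them)
  2-simplices (20): (20 of them)

Hence C_0 ≅ Z^10, C_1 ≅ Z^30, C_2 ≅ Z^20.

The boundary map ∂_1: C_1 → C_0 maps an edge to its endpoints' difference, ∂[p,q] = q − p.
This gives a 10×30 integer matrix of rank 9; reducing to Smith normal form yields diagonal entries (1,1,1,1,1,1,1,1,1).

Boundary ∂_2: C_2 → C_1 sends each 2-simplex [p,q,r] to [q,r] − [p,r] + [p,q]. For instance
  ∂[0,3,7] = [3,7] − [0,7] + [0,3],
  ∂[3,6,7] = [6,7] − [3,7] + [3,6].
The resulting 30×20 matrix has rank 20, and its Smith normal form has invariant factors (1,1,1,1,1,1,1,1,1,1,1,1,1,1,1,1,1,1,1,2).

From H_k ≅ ker(∂_k) / im(∂_{k+1}) we obtain:

  H_0: rank C_0 − rank ∂_1 = 10 − 9 = 1, and the invariant factors of ∂_1 are all 1, so H_0 ≅ Z.
  H_1: rank ker ∂_1 − rank ∂_2 = (30 − 9) − 20 = 1, and ∂_2 has invariant factor 2 > 1, so H_1 ≅ Z ⊕ Z/2.
  H_2: rank ker ∂_2 − rank ∂_3 = (20 − 20) − 0 = 0, and there is no ∂_3, so H_2 ≅ 0.

As a check, the Euler characteristic is 10 − 30 + 20 = 0, which agrees with 1 − 1 + 0 = 0.

Hence the Betti numbers are b_0 = 1, b_1 = 1, b_2 = 0.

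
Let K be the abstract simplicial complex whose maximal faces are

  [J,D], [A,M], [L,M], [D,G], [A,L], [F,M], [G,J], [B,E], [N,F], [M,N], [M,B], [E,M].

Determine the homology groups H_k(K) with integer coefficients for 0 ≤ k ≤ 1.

H_0 ≅ Z^2,  H_1 ≅ Z^4.

Fix the vertex order A < B < D < E < F < G < J < L < M < N and write every simplex with vertices in increasing order. Then dim K = 1 and the simplices of K are:

  0-simplices (10): A, B, D, E, F, G, J, L, M, N
  1-simplices (12): AL, AM, BE, BM, DG, DJ, EM, FM, FN, GJ, LM, MN

so the chain groups are C_0 ≅ Z^10, C_1 ≅ Z^12.

∂_1: C_1 → C_0 maps an edge to its endpoints' difference, ∂[p,q] = q − p.
This gives a 10×12 integer matrix of rank 8; reducing to Smith normal form yields diagonal entries (1,1,1,1,1,1,1,1).

Reading off H_k = ker ∂_k / im ∂_{k+1}:

  H_0: rank C_0 − rank ∂_1 = 10 − 8 = 2, and the invariant factors of ∂_1 are all 1, so H_0 ≅ Z^2.
  H_1: rank ker ∂_1 − rank ∂_2 = (12 − 8) − 0 = 4, and there is no ∂_2, so H_1 ≅ Z^4.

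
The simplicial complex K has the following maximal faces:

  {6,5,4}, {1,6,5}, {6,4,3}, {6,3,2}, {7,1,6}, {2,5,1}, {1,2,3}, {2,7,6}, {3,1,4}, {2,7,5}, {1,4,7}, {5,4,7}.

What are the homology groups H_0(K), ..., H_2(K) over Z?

H_0 = Z,  H_1 = Z/2,  H_2 = 0.

Fix the vertex order 1 < 2 < 3 < 4 < 5 < 6 < 7 and write every simplex with vertices in increasing order. Then dim K = 2 and the simplices of K are:

  0-simplices (7): [1], [2], [3], [4], [5], [6], [7]
  1-simplices (18): [1,2], [1,3], [1,4], [1,5], [1,6], [1,7], [2,3], [2,5], [2,6], [2,7], [3,4], [3,6], [4,5], [4,6], [4,7], [5,6], [5,7], [6,7]
  2-simplices (12): [1,2,3], [1,2,5], [1,3,4], [1,4,7], [1,5,6], [1,6,7], [2,3,6], [2,5,7], [2,6,7], [3,4,6], [4,5,6], [4,5,7]

so the chain groups are C_0 ≅ Z^7, C_1 ≅ Z^18, C_2 ≅ Z^12.

∂_1: C_1 → C_0 sends each edge [p,q] (with p < q) to q − p. For instance
  ∂[1,3] = [3] − [1].
This gives a 7×18 integer matrix of rank 6; reducing to Smith normal form yields diagonal entries (1,1,1,1,1,1).

The boundary map ∂_2: C_2 → C_1 acts by ∂[p,q,r] = [q,r] − [p,r] + [p,q]. For instance
  ∂[2,6,7] = [6,7] − [2,7] + [2,6],
  ∂[1,2,3] = [2,3] − [1,3] + [1,2].
This gives a 18×12 integer matrix of rank 12; reducing to Smith normal form yields diagonal entries (1,1,1,1,1,1,1,1,1,1,1,2).

From H_k ≅ ker(∂_k) / im(∂_{k+1}) we obtain:

  H_0: rank C_0 − rank ∂_1 = 7 − 6 = 1, and the invariant factors of ∂_1 are all 1, so H_0 = Z.
  H_1: rank ker ∂_1 − rank ∂_2 = (18 − 6) − 12 = 0, and ∂_2 has invariant factor 2 > 1, so H_1 = Z/2.
  H_2: rank ker ∂_2 − rank ∂_3 = (12 − 12) − 0 = 0, and there is no ∂_3, so H_2 = 0.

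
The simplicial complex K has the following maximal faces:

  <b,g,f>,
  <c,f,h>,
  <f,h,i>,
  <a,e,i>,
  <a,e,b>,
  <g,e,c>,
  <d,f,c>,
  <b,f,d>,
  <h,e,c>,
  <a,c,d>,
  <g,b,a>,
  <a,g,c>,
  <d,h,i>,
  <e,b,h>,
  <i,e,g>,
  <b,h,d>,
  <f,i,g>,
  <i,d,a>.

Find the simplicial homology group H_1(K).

H_1 ≅ Z ⊕ Z/2.

Order the vertices as a < b < c < d < e < f < g < h < i. Listing each simplex with vertices in this order, K has dimension 2 with simplices:

  0-simplices (9): a, b, c, d, e, f, g, h, i
  1-simplices (27): ab, ac, ad, ae, ag, ai, bd, be, bf, bg, bh, cd, ce, cf, cg, ch, df, dh, di, eg, eh, ei, fg, fh, fi, gi, hi
  2-simplices (18): abe, abg, acd, acg, adi, aei, bdf, bdh, beh, bfg, cdf, ceg, ceh, cfh, dhi, egi, fgi, fhi

so the chain groups are C_0 ≅ Z^9, C_1 ≅ Z^27, C_2 ≅ Z^18.

∂_1: C_1 → C_0 is given by ∂[p,q] = [q] − [p].
The 9×27 boundary matrix has rank 8 and Smith normal form diag(1,1,1,1,1,1,1,1).

The boundary map ∂_2: C_2 → C_1 acts by ∂[p,q,r] = [q,r] − [p,r] + [p,q]. For instance
  ∂adi = di − ai + ad,
  ∂cfh = fh − ch + cf.
As a 27×18 matrix over Z this has rank 18, with invariant factors (1,1,1,1,1,1,1,1,1,1,1,1,1,1,1,1,1,2).

Reading off H_k = ker ∂_k / im ∂_{k+1}:

  H_1: rank ker ∂_1 − rank ∂_2 = (27 − 8) − 18 = 1, and ∂_2 has invariant factor 2 > 1, so H_1 = Z ⊕ Z/2.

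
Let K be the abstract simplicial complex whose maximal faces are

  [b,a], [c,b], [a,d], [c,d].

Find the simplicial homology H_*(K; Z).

Order the vertices as a < b < c < d. Listing each simplex with vertices in this order, K has dimension 1 with simplices:

  0-simplices (4): a, b, c, d
  1-simplices (4): ab, ad, bc, cd

so the chain groups are C_0 ≅ Z^4, C_1 ≅ Z^4.

∂_1: C_1 → C_0 is given by ∂[p,q] = [q] − [p]. For instance
  ∂ad = d − a.
As a 4×4 matrix over Z this has rank 3, with invariant factors (1,1,1).

Now H_k = ker ∂_k / im ∂_{k+1}, so:

  H_0: rank C_0 − rank ∂_1 = 4 − 3 = 1, and the invariant factors of ∂_1 are all 1, so H_0 = Z.
  H_1: rank ker ∂_1 − rank ∂_2 = (4 − 3) − 0 = 1, and there is no ∂_2, so H_1 = Z.

H_0 ≅ Z,  H_1 ≅ Z.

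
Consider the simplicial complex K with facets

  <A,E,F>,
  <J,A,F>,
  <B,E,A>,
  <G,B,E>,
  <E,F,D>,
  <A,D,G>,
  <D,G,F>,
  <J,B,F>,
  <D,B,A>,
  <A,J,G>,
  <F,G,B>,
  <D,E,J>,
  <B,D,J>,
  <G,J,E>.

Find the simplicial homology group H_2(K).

Order the vertices as A < B < D < E < F < G < J. Listing each simplex with vertices in this order, K has dimension 2 with simplices:

  0-simplices (7): A, B, D, E, F, G, J
  1-simplices (21): AB, AD, AE, AF, AG, AJ, BD, BE, BF, BG, BJ, DE, DF, DG, DJ, EF, EG, EJ, FG, FJ, GJ
  2-simplices (14): ABD, ABE, ADG, AEF, AFJ, AGJ, BDJ, BEG, BFG, BFJ, DEF, DEJ, DFG, EGJ

giving chain groups C_0 ≅ Z^7, C_1 ≅ Z^21, C_2 ≅ Z^14.

The boundary map ∂_1: C_1 → C_0 sends each edge [p,q] (with p < q) to q − p. For instance
  ∂GJ = J − G.
This gives a 7×21 integer matrix of rank 6; reducing to Smith normal form yields diagonal entries (1,1,1,1,1,1).

∂_2: C_2 → C_1 acts by ∂[p,q,r] = [q,r] − [p,r] + [p,q]. For instance
  ∂BFG = FG − BG + BF,
  ∂BFJ = FJ − BJ + BF.
As a 21×14 matrix over Z this has rank 13, with invariant factors (1,1,1,1,1,1,1,1,1,1,1,1,1).

From H_k ≅ ker(∂_k) / im(∂_{k+1}) we obtain:

  H_2: rank ker ∂_2 − rank ∂_3 = (14 − 13) − 0 = 1, and there is no ∂_3, so H_2 ≅ Z.

H_2 = Z.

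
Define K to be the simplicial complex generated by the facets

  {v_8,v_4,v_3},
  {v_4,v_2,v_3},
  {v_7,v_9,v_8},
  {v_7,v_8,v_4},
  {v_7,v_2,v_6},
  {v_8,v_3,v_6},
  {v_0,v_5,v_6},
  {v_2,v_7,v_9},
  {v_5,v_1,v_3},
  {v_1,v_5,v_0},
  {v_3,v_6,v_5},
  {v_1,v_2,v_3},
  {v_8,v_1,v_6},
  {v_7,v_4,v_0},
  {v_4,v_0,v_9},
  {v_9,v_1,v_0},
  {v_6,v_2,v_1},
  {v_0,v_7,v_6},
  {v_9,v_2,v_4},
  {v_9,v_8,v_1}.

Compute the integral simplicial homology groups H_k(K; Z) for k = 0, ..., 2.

Fix the vertex order v_0 < v_1 < v_2 < v_3 < v_4 < v_5 < v_6 < v_7 < v_8 < v_9 and write every simplex with vertices in increasing order. Then dim K = 2 and the simplices of K are:

  0-simplices (10): [v_0], [v_1], [v_2], [v_3], [v_4], [v_5], [v_6], [v_7], [v_8], [v_9]
  1-simplices (30): (30 of them)
  2-simplices (20): (20 of them)

Hence C_0 ≅ Z^10, C_1 ≅ Z^30, C_2 ≅ Z^20.

Boundary ∂_1: C_1 → C_0 is given by ∂[p,q] = [q] − [p]. For instance
  ∂[v_8,v_9] = [v_9] − [v_8].
The resulting 10×30 matrix has rank 9, and its Smith normal form has invariant factors (1,1,1,1,1,1,1,1,1).

∂_2: C_2 → C_1 maps a triangle to the signed sum of its edges. For instance
  ∂[v_1,v_2,v_6] = [v_2,v_6] − [v_1,v_6] + [v_1,v_2],
  ∂[v_0,v_6,v_7] = [v_6,v_7] − [v_0,v_7] + [v_0,v_6].
As a 30×20 matrix over Z this has rank 20, with invariant factors (1,1,1,1,1,1,1,1,1,1,1,1,1,1,1,1,1,1,1,2).

From H_k ≅ ker(∂_k) / im(∂_{k+1}) we obtain:

  H_0: rank C_0 − rank ∂_1 = 10 − 9 = 1, and the invariant factors of ∂_1 are all 1, so H_0 = Z.
  H_1: rank ker ∂_1 − rank ∂_2 = (30 − 9) − 20 = 1, and ∂_2 has invariant factor 2 > 1, so H_1 = Z ⊕ Z/2.
  H_2: rank ker ∂_2 − rank ∂_3 = (20 − 20) − 0 = 0, and there is no ∂_3, so H_2 = 0.

H_0 = Z,  H_1 = Z ⊕ Z/2,  H_2 = 0.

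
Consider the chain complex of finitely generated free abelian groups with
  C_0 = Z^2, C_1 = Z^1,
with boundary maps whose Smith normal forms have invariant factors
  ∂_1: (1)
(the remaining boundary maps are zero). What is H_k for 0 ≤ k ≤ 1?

H_0 ≅ Z,  H_1 = 0.

H_0: b_0 = 2 − 0 − 1 = 1; torsion from ∂_1 factors > 1: none. So H_0 ≅ Z.
H_1: b_1 = 1 − 1 − 0 = 0; torsion from ∂_2 factors > 1: none. So H_1 ≅ 0.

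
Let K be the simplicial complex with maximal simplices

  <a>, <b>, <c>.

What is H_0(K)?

K has 3 vertices.
rank ∂_0 = 0, rank ∂_1 = 0 ⇒ b_0 = 3 − 0 − 0 = 3. So H_0 = Z^3.

H_0 ≅ Z^3.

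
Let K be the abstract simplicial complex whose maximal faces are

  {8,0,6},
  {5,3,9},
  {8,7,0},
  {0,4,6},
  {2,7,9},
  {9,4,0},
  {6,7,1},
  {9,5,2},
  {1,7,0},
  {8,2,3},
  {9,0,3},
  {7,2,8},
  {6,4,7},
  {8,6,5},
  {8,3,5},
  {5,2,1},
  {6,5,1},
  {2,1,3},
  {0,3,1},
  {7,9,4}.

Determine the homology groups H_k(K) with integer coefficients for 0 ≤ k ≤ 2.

H_0 ≅ Z,  H_1 ≅ Z ⊕ Z/2Z,  H_2 = 0.

Order the vertices as 0 < 1 < 2 < 3 < 4 < 5 < 6 < 7 < 8 < 9. Listing each simplex with vertices in this order, K has dimension 2 with simplices:

  0-simplices (10): [0], [1], [2], [3], [4], [5], [6], [7], [8], [9]
  1-simplices (30): (30 of them)
  2-simplices (20): (20 of them)

Hence C_0 ≅ Z^10, C_1 ≅ Z^30, C_2 ≅ Z^20.

Boundary ∂_1: C_1 → C_0 is given by ∂[p,q] = [q] − [p].
The 10×30 boundary matrix has rank 9 and Smith normal form diag(1,1,1,1,1,1,1,1,1).

∂_2: C_2 → C_1 maps a triangle to the signed sum of its edges. For instance
  ∂[0,7,8] = [7,8] − [0,8] + [0,7],
  ∂[2,5,9] = [5,9] − [2,9] + [2,5].
This gives a 30×20 integer matrix of rank 20; reducing to Smith normal form yields diagonal entries (1,1,1,1,1,1,1,1,1,1,1,1,1,1,1,1,1,1,1,2).

Now H_k = ker ∂_k / im ∂_{k+1}, so:

  H_0: rank C_0 − rank ∂_1 = 10 − 9 = 1, and the invariant factors of ∂_1 are all 1, so H_0 ≅ Z.
  H_1: rank ker ∂_1 − rank ∂_2 = (30 − 9) − 20 = 1, and ∂_2 has invariant factor 2 > 1, so H_1 ≅ Z ⊕ Z/2Z.
  H_2: rank ker ∂_2 − rank ∂_3 = (20 − 20) − 0 = 0, and there is no ∂_3, so H_2 ≅ 0.

(K is a triangulation of the Klein bottle.)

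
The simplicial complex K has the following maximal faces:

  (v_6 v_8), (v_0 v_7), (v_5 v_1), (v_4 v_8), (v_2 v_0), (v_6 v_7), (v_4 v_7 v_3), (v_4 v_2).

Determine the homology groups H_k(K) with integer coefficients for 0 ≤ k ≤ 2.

Order the vertices as v_0 < v_1 < v_2 < v_3 < v_4 < v_5 < v_6 < v_7 < v_8. Listing each simplex with vertices in this order, K has dimension 2 with simplices:

  0-simplices (9): [v_0], [v_1], [v_2], [v_3], [v_4], [v_5], [v_6], [v_7], [v_8]
  1-simplices (10): [v_0,v_2], [v_0,v_7], [v_1,v_5], [v_2,v_4], [v_3,v_4], [v_3,v_7], [v_4,v_7], [v_4,v_8], [v_6,v_7], [v_6,v_8]
  2-simplices (1): [v_3,v_4,v_7]

giving chain groups C_0 ≅ Z^9, C_1 ≅ Z^10, C_2 ≅ Z^1.

∂_1: C_1 → C_0 maps an edge to its endpoints' difference, ∂[p,q] = q − p.
As a 9×10 matrix over Z this has rank 7, with invariant factors (1,1,1,1,1,1,1).

∂_2: C_2 → C_1 sends each 2-simplex [p,q,r] to [q,r] − [p,r] + [p,q]. For instance
  ∂[v_3,v_4,v_7] = [v_4,v_7] − [v_3,v_7] + [v_3,v_4].
As a 10×1 matrix over Z this has rank 1, with invariant factors (1).

From H_k ≅ ker(∂_k) / im(∂_{k+1}) we obtain:

  H_0: rank C_0 − rank ∂_1 = 9 − 7 = 2, and the invariant factors of ∂_1 are all 1, so H_0 = Z^2.
  H_1: rank ker ∂_1 − rank ∂_2 = (10 − 7) − 1 = 2, and the invariant factors of ∂_2 are all 1, so H_1 = Z^2.
  H_2: rank ker ∂_2 − rank ∂_3 = (1 − 1) − 0 = 0, and there is no ∂_3, so H_2 = 0.

As a check, the Euler characteristic is 9 − 10 + 1 = 0, which agrees with 2 − 2 + 0 = 0.

H_0 = Z^2,  H_1 = Z^2,  H_2 = 0.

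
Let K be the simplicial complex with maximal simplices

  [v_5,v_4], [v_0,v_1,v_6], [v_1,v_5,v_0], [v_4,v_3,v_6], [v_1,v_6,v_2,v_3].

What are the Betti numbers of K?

b_0 = 1, b_1 = 1, b_2 = 0, b_3 = 0.

Take the total order v_0 < v_1 < v_2 < v_3 < v_4 < v_5 < v_6 on the vertex set. Then K (dimension 3) consists of the simplices:

  0-simplices (7): [v_0], [v_1], [v_2], [v_3], [v_4], [v_5], [v_6]
  1-simplices (13): [v_0,v_1], [v_0,v_5], [v_0,v_6], [v_1,v_2], [v_1,v_3], [v_1,v_5], [v_1,v_6], [v_2,v_3], [v_2,v_6], [v_3,v_4], [v_3,v_6], [v_4,v_5], [v_4,v_6]
  2-simplices (7): [v_0,v_1,v_5], [v_0,v_1,v_6], [v_1,v_2,v_3], [v_1,v_2,v_6], [v_1,v_3,v_6], [v_2,v_3,v_6], [v_3,v_4,v_6]
  3-simplices (1): [v_1,v_2,v_3,v_6]

giving chain groups C_0 ≅ Z^7, C_1 ≅ Z^13, C_2 ≅ Z^7, C_3 ≅ Z^1.

∂_1: C_1 → C_0 is given by ∂[p,q] = [q] − [p].
The 7×13 boundary matrix has rank 6 and Smith normal form diag(1,1,1,1,1,1).

The boundary map ∂_2: C_2 → C_1 maps a triangle to the signed sum of its edges. For instance
  ∂[v_0,v_1,v_5] = [v_1,v_5] − [v_0,v_5] + [v_0,v_1],
  ∂[v_3,v_4,v_6] = [v_4,v_6] − [v_3,v_6] + [v_3,v_4].
The resulting 13×7 matrix has rank 6, and its Smith normal form has invariant factors (1,1,1,1,1,1).

The boundary map ∂_3: C_3 → C_2 sends each 3-simplex σ to the alternating sum Σ_i (−1)^i (σ with its i-th vertex removed). For instance
  ∂[v_1,v_2,v_3,v_6] = [v_2,v_3,v_6] − [v_1,v_3,v_6] + [v_1,v_2,v_6] − [v_1,v_2,v_3].
The resulting 7×1 matrix has rank 1, and its Smith normal form has invariant factors (1).

Computing H_k = (kernel of ∂_k) / (image of ∂_{k+1}):

  H_0: rank C_0 − rank ∂_1 = 7 − 6 = 1, and the invariant factors of ∂_1 are all 1, so H_0 = Z.
  H_1: rank ker ∂_1 − rank ∂_2 = (13 − 6) − 6 = 1, and the invariant factors of ∂_2 are all 1, so H_1 = Z.
  H_2: rank ker ∂_2 − rank ∂_3 = (7 − 6) − 1 = 0, and the invariant factors of ∂_3 are all 1, so H_2 = 0.
  H_3: rank ker ∂_3 − rank ∂_4 = (1 − 1) − 0 = 0, and there is no ∂_4, so H_3 = 0.

Hence the Betti numbers are b_0 = 1, b_1 = 1, b_2 = 0, b_3 = 0.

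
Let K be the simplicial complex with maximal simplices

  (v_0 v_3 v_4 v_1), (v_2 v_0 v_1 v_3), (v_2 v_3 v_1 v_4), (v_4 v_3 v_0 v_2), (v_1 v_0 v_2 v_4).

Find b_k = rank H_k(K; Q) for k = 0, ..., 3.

b_0 = 1, b_1 = 0, b_2 = 0, b_3 = 1.

Order the vertices as v_0 < v_1 < v_2 < v_3 < v_4. Listing each simplex with vertices in this order, K has dimension 3 with simplices:

  0-simplices (5): [v_0], [v_1], [v_2], [v_3], [v_4]
  1-simplices (10): [v_0,v_1], [v_0,v_2], [v_0,v_3], [v_0,v_4], [v_1,v_2], [v_1,v_3], [v_1,v_4], [v_2,v_3], [v_2,v_4], [v_3,v_4]
  2-simplices (10): [v_0,v_1,v_2], [v_0,v_1,v_3], [v_0,v_1,v_4], [v_0,v_2,v_3], [v_0,v_2,v_4], [v_0,v_3,v_4], [v_1,v_2,v_3], [v_1,v_2,v_4], [v_1,v_3,v_4], [v_2,v_3,v_4]
  3-simplices (5): [v_0,v_1,v_2,v_3], [v_0,v_1,v_2,v_4], [v_0,v_1,v_3,v_4], [v_0,v_2,v_3,v_4], [v_1,v_2,v_3,v_4]

so the chain groups are C_0 ≅ Z^5, C_1 ≅ Z^10, C_2 ≅ Z^10, C_3 ≅ Z^5.

∂_1: C_1 → C_0 maps an edge to its endpoints' difference, ∂[p,q] = q − p.
The 5×10 boundary matrix has rank 4 and Smith normal form diag(1,1,1,1).

∂_2: C_2 → C_1 maps a triangle to the signed sum of its edges. For instance
  ∂[v_1,v_3,v_4] = [v_3,v_4] − [v_1,v_4] + [v_1,v_3],
  ∂[v_1,v_2,v_4] = [v_2,v_4] − [v_1,v_4] + [v_1,v_2].
The 10×10 boundary matrix has rank 6 and Smith normal form diag(1,1,1,1,1,1).

Boundary ∂_3: C_3 → C_2 sends each 3-simplex σ to the alternating sum Σ_i (−1)^i (σ with its i-th vertex removed). For instance
  ∂[v_0,v_2,v_3,v_4] = [v_2,v_3,v_4] − [v_0,v_3,v_4] + [v_0,v_2,v_4] − [v_0,v_2,v_3],
  ∂[v_0,v_1,v_3,v_4] = [v_1,v_3,v_4] − [v_0,v_3,v_4] + [v_0,v_1,v_4] − [v_0,v_1,v_3].
The 10×5 boundary matrix has rank 4 and Smith normal form diag(1,1,1,1).

Reading off H_k = ker ∂_k / im ∂_{k+1}:

  H_0: rank C_0 − rank ∂_1 = 5 − 4 = 1, and the invariant factors of ∂_1 are all 1, so H_0 ≅ Z.
  H_1: rank ker ∂_1 − rank ∂_2 = (10 − 4) − 6 = 0, and the invariant factors of ∂_2 are all 1, so H_1 ≅ 0.
  H_2: rank ker ∂_2 − rank ∂_3 = (10 − 6) − 4 = 0, and the invariant factors of ∂_3 are all 1, so H_2 ≅ 0.
  H_3: rank ker ∂_3 − rank ∂_4 = (5 − 4) − 0 = 1, and there is no ∂_4, so H_3 ≅ Z.

Hence the Betti numbers are b_0 = 1, b_1 = 0, b_2 = 0, b_3 = 1.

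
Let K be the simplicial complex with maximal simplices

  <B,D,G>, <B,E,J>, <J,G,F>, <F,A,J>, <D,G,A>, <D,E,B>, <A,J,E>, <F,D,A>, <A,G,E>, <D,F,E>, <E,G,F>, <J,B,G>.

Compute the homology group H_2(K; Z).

K has 7 vertices, 18 edges, 12 triangles.
rank ∂_2 = 12, rank ∂_3 = 0 ⇒ b_2 = 12 − 12 − 0 = 0. So H_2 = 0.

H_2 ≅ 0.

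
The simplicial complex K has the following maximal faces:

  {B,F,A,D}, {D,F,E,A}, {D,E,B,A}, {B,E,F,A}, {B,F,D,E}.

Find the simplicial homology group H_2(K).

H_2 = 0.

K has 5 vertices, 10 edges, 10 triangles, 5 3-simplices.
rank ∂_2 = 6, rank ∂_3 = 4 ⇒ b_2 = 10 − 6 − 4 = 0; all invariant factors of ∂_3 are 1 so no torsion. So H_2 = 0.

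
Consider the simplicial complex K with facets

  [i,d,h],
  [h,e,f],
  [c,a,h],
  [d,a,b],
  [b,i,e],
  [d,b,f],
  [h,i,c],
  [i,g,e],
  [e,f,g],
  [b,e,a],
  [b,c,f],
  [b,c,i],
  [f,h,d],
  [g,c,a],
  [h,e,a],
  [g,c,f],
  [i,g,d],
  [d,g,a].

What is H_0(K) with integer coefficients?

H_0 = Z.

Take the total order a < b < c < d < e < f < g < h < i on the vertex set. Then K (dimension 2) consists of the simplices:

  0-simplices (9): a, b, c, d, e, f, g, h, i
  1-simplices (27): ab, ac, ad, ae, ag, ah, bc, bd, be, bf, bi, cf, cg, ch, ci, df, dg, dh, di, ef, eg, eh, ei, fg, fh, gi, hi
  2-simplices (18): abd, abe, acg, ach, adg, aeh, bcf, bci, bdf, bei, cfg, chi, dfh, dgi, dhi, efg, efh, egi

so the chain groups are C_0 ≅ Z^9, C_1 ≅ Z^27, C_2 ≅ Z^18.

Boundary ∂_1: C_1 → C_0 is given by ∂[p,q] = [q] − [p]. For instance
  ∂fh = h − f.
The 9×27 boundary matrix has rank 8 and Smith normal form diag(1,1,1,1,1,1,1,1).

The boundary map ∂_2: C_2 → C_1 acts by ∂[p,q,r] = [q,r] − [p,r] + [p,q]. For instance
  ∂abe = be − ae + ab,
  ∂efh = fh − eh + ef.
The 27×18 boundary matrix has rank 17 and Smith normal form diag(1,1,1,1,1,1,1,1,1,1,1,1,1,1,1,1,1).

From H_k ≅ ker(∂_k) / im(∂_{k+1}) we obtain:

  H_0: rank C_0 − rank ∂_1 = 9 − 8 = 1, and the invariant factors of ∂_1 are all 1, so H_0 ≅ Z.

(K is a triangulation of the torus T^2.)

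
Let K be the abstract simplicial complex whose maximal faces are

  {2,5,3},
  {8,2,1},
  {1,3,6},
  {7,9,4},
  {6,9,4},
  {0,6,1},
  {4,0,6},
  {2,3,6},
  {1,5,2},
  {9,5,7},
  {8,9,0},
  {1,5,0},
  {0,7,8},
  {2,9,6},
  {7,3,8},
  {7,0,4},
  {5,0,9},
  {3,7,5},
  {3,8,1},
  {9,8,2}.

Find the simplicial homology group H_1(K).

Order the vertices as 0 < 1 < 2 < 3 < 4 < 5 < 6 < 7 < 8 < 9. Listing each simplex with vertices in this order, K has dimension 2 with simplices:

  0-simplices (10): [0], [1], [2], [3], [4], [5], [6], [7], [8], [9]
  1-simplices (30): (30 of them)
  2-simplices (20): (20 of them)

so the chain groups are C_0 ≅ Z^10, C_1 ≅ Z^30, C_2 ≅ Z^20.

∂_1: C_1 → C_0 is given by ∂[p,q] = [q] − [p]. For instance
  ∂[6,9] = [9] − [6].
The 10×30 boundary matrix has rank 9 and Smith normal form diag(1,1,1,1,1,1,1,1,1).

Boundary ∂_2: C_2 → C_1 sends each 2-simplex [p,q,r] to [q,r] − [p,r] + [p,q]. For instance
  ∂[1,2,5] = [2,5] − [1,5] + [1,2],
  ∂[2,3,6] = [3,6] − [2,6] + [2,3].
As a 30×20 matrix over Z this has rank 20, with invariant factors (1,1,1,1,1,1,1,1,1,1,1,1,1,1,1,1,1,1,1,2).

Reading off H_k = ker ∂_k / im ∂_{k+1}:

  H_1: rank ker ∂_1 − rank ∂_2 = (30 − 9) − 20 = 1, and ∂_2 has invariant factor 2 > 1, so H_1 ≅ Z ⊕ Z_2.

(K is a triangulation of the Klein bottle.)

H_1 = Z ⊕ Z_2.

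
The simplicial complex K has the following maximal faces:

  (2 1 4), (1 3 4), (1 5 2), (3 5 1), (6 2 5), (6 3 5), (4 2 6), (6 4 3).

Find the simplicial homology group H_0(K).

Fix the vertex order 1 < 2 < 3 < 4 < 5 < 6 and write every simplex with vertices in increasing order. Then dim K = 2 and the simplices of K are:

  0-simplices (6): [1], [2], [3], [4], [5], [6]
  1-simplices (12): [1,2], [1,3], [1,4], [1,5], [2,4], [2,5], [2,6], [3,4], [3,5], [3,6], [4,6], [5,6]
  2-simplices (8): [1,2,4], [1,2,5], [1,3,4], [1,3,5], [2,4,6], [2,5,6], [3,4,6], [3,5,6]

Hence C_0 ≅ Z^6, C_1 ≅ Z^12, C_2 ≅ Z^8.

The boundary map ∂_1: C_1 → C_0 sends each edge [p,q] (with p < q) to q − p.
The 6×12 boundary matrix has rank 5 and Smith normal form diag(1,1,1,1,1).

Boundary ∂_2: C_2 → C_1 sends each 2-simplex [p,q,r] to [q,r] − [p,r] + [p,q]. For instance
  ∂[3,5,6] = [5,6] − [3,6] + [3,5],
  ∂[1,2,4] = [2,4] − [1,4] + [1,2].
As a 12×8 matrix over Z this has rank 7, with invariant factors (1,1,1,1,1,1,1).

Computing H_k = (kernel of ∂_k) / (image of ∂_{k+1}):

  H_0: rank C_0 − rank ∂_1 = 6 − 5 = 1, and the invariant factors of ∂_1 are all 1, so H_0 ≅ Z.

H_0 ≅ Z.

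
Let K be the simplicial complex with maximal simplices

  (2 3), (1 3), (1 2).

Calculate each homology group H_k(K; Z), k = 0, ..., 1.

H_0 = Z,  H_1 = Z.

We work with the vertex ordering 1 < 2 < 3. The simplices of K, each written with vertices in increasing order, are:

  0-simplices (3): [1], [2], [3]
  1-simplices (3): [1,2], [1,3], [2,3]

Hence C_0 ≅ Z^3, C_1 ≅ Z^3.

The boundary map ∂_1: C_1 → C_0 is given by ∂[p,q] = [q] − [p]. For instance
  ∂[1,2] = [2] − [1].
This gives a 3×3 integer matrix of rank 2; reducing to Smith normal form yields diagonal entries (1,1).

From H_k ≅ ker(∂_k) / im(∂_{k+1}) we obtain:

  H_0: rank C_0 − rank ∂_1 = 3 − 2 = 1, and the invariant factors of ∂_1 are all 1, so H_0 = Z.
  H_1: rank ker ∂_1 − rank ∂_2 = (3 − 2) − 0 = 1, and there is no ∂_2, so H_1 = Z.

(K is a triangulation of the circle S^1.)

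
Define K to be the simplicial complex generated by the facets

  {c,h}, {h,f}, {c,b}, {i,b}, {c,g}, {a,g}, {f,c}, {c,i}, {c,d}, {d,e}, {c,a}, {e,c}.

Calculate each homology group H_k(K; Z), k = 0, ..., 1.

H_0 = Z,  H_1 = Z^4.

We work with the vertex ordering a < b < c < d < e < f < g < h < i. The simplices of K, each written with vertices in increasing order, are:

  0-simplices (9): a, b, c, d, e, f, g, h, i
  1-simplices (12): ac, ag, bc, bi, cd, ce, cf, cg, ch, ci, de, fh

so the chain groups are C_0 ≅ Z^9, C_1 ≅ Z^12.

The boundary map ∂_1: C_1 → C_0 maps an edge to its endpoints' difference, ∂[p,q] = q − p. For instance
  ∂ag = g − a.
The resulting 9×12 matrix has rank 8, and its Smith normal form has invariant factors (1,1,1,1,1,1,1,1).

Now H_k = ker ∂_k / im ∂_{k+1}, so:

  H_0: rank C_0 − rank ∂_1 = 9 − 8 = 1, and the invariant factors of ∂_1 are all 1, so H_0 ≅ Z.
  H_1: rank ker ∂_1 − rank ∂_2 = (12 − 8) − 0 = 4, and there is no ∂_2, so H_1 ≅ Z^4.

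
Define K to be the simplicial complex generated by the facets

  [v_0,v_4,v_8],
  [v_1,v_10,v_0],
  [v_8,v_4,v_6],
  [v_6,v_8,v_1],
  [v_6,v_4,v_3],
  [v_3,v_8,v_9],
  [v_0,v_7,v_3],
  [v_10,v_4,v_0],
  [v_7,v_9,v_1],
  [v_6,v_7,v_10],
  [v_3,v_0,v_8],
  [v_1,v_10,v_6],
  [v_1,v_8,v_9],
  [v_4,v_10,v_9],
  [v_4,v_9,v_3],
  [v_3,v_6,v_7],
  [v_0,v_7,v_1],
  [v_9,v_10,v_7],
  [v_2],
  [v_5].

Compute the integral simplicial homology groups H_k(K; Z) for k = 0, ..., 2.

H_0 ≅ Z^3,  H_1 ≅ Z ⊕ Z/2,  H_2 = 0.

Fix the vertex order v_0 < v_1 < v_2 < v_3 < v_4 < v_5 < v_6 < v_7 < v_8 < v_9 < v_10 and write every simplex with vertices in increasing order. Then dim K = 2 and the simplices of K are:

  0-simplices (11): [v_0], [v_1], [v_2], [v_3], [v_4], [v_5], [v_6], [v_7], [v_8], [v_9], [v_10]
  1-simplices (27): (27 of them)
  2-simplices (18): (18 of them)

Hence C_0 ≅ Z^11, C_1 ≅ Z^27, C_2 ≅ Z^18.

The boundary map ∂_1: C_1 → C_0 sends each edge [p,q] (with p < q) to q − p.
This gives a 11×27 integer matrix of rank 8; reducing to Smith normal form yields diagonal entries (1,1,1,1,1,1,1,1).

Boundary ∂_2: C_2 → C_1 acts by ∂[p,q,r] = [q,r] − [p,r] + [p,q]. For instance
  ∂[v_4,v_9,v_10] = [v_9,v_10] − [v_4,v_10] + [v_4,v_9],
  ∂[v_0,v_3,v_8] = [v_3,v_8] − [v_0,v_8] + [v_0,v_3].
As a 27×18 matrix over Z this has rank 18, with invariant factors (1,1,1,1,1,1,1,1,1,1,1,1,1,1,1,1,1,2).

Reading off H_k = ker ∂_k / im ∂_{k+1}:

  H_0: rank C_0 − rank ∂_1 = 11 − 8 = 3, and the invariant factors of ∂_1 are all 1, so H_0 = Z^3.
  H_1: rank ker ∂_1 − rank ∂_2 = (27 − 8) − 18 = 1, and ∂_2 has invariant factor 2 > 1, so H_1 = Z ⊕ Z/2.
  H_2: rank ker ∂_2 − rank ∂_3 = (18 − 18) − 0 = 0, and there is no ∂_3, so H_2 = 0.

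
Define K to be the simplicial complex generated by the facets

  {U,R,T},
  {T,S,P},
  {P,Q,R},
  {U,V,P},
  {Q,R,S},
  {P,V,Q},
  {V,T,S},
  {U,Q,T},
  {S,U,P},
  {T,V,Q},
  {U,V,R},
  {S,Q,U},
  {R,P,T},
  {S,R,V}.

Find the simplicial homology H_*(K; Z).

Order the vertices as P < Q < R < S < T < U < V. Listing each simplex with vertices in this order, K has dimension 2 with simplices:

  0-simplices (7): P, Q, R, S, T, U, V
  1-simplices (21): PQ, PR, PS, PT, PU, PV, QR, QS, QT, QU, QV, RS, RT, RU, RV, ST, SU, SV, TU, TV, UV
  2-simplices (14): PQR, PQV, PRT, PST, PSU, PUV, QRS, QSU, QTU, QTV, RSV, RTU, RUV, STV

Hence C_0 ≅ Z^7, C_1 ≅ Z^21, C_2 ≅ Z^14.

Boundary ∂_1: C_1 → C_0 sends each edge [p,q] (with p < q) to q − p. For instance
  ∂ST = T − S.
As a 7×21 matrix over Z this has rank 6, with invariant factors (1,1,1,1,1,1).

The boundary map ∂_2: C_2 → C_1 sends each 2-simplex [p,q,r] to [q,r] − [p,r] + [p,q]. For instance
  ∂PUV = UV − PV + PU,
  ∂PSU = SU − PU + PS.
As a 21×14 matrix over Z this has rank 13, with invariant factors (1,1,1,1,1,1,1,1,1,1,1,1,1).

From H_k ≅ ker(∂_k) / im(∂_{k+1}) we obtain:

  H_0: rank C_0 − rank ∂_1 = 7 − 6 = 1, and the invariant factors of ∂_1 are all 1, so H_0 ≅ Z.
  H_1: rank ker ∂_1 − rank ∂_2 = (21 − 6) − 13 = 2, and the invariant factors of ∂_2 are all 1, so H_1 ≅ Z^2.
  H_2: rank ker ∂_2 − rank ∂_3 = (14 − 13) − 0 = 1, and there is no ∂_3, so H_2 ≅ Z.

As a check, the Euler characteristic is 7 − 21 + 14 = 0, which agrees with 1 − 2 + 1 = 0.
(K is a triangulation of the torus T^2.)

H_0 = Z,  H_1 = Z^2,  H_2 = Z.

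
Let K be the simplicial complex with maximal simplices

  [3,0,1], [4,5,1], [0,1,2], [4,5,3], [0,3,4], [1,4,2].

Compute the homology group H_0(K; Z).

We work with the vertex ordering 0 < 1 < 2 < 3 < 4 < 5. The simplices of K, each written with vertices in increasing order, are:

  0-simplices (6): [0], [1], [2], [3], [4], [5]
  1-simplices (12): [0,1], [0,2], [0,3], [0,4], [1,2], [1,3], [1,4], [1,5], [2,4], [3,4], [3,5], [4,5]
  2-simplices (6): [0,1,2], [0,1,3], [0,3,4], [1,2,4], [1,4,5], [3,4,5]

giving chain groups C_0 ≅ Z^6, C_1 ≅ Z^12, C_2 ≅ Z^6.

∂_1: C_1 → C_0 maps an edge to its endpoints' difference, ∂[p,q] = q − p.
This gives a 6×12 integer matrix of rank 5; reducing to Smith normal form yields diagonal entries (1,1,1,1,1).

The boundary map ∂_2: C_2 → C_1 maps a triangle to the signed sum of its edges. For instance
  ∂[0,1,3] = [1,3] − [0,3] + [0,1],
  ∂[1,4,5] = [4,5] − [1,5] + [1,4].
This gives a 12×6 integer matrix of rank 6; reducing to Smith normal form yields diagonal entries (1,1,1,1,1,1).

Now H_k = ker ∂_k / im ∂_{k+1}, so:

  H_0: rank C_0 − rank ∂_1 = 6 − 5 = 1, and the invariant factors of ∂_1 are all 1, so H_0 ≅ Z.

H_0 ≅ Z.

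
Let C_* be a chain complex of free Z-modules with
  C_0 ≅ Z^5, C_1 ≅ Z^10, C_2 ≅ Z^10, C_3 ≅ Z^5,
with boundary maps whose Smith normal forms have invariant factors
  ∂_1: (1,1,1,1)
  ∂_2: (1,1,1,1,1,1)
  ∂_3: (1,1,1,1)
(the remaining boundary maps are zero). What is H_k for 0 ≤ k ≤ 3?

H_0: b_0 = 5 − 0 − 4 = 1; torsion from ∂_1 factors > 1: none. So H_0 = Z.
H_1: b_1 = 10 − 4 − 6 = 0; torsion from ∂_2 factors > 1: none. So H_1 = 0.
H_2: b_2 = 10 − 6 − 4 = 0; torsion from ∂_3 factors > 1: none. So H_2 = 0.
H_3: b_3 = 5 − 4 − 0 = 1; torsion from ∂_4 factors > 1: none. So H_3 = Z.

H_0 = Z,  H_1 = 0,  H_2 = 0,  H_3 = Z.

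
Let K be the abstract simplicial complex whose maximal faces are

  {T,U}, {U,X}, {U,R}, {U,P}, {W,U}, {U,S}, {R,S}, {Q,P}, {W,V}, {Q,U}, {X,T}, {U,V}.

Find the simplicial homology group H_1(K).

H_1 ≅ Z^4.

K has 9 vertices, 12 edges.
rank ∂_1 = 8, rank ∂_2 = 0 ⇒ b_1 = 12 − 8 − 0 = 4. So H_1 ≅ Z^4.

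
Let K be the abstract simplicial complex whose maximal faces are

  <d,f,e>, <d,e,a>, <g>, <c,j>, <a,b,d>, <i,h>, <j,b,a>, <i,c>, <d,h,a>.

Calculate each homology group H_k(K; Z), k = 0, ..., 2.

H_0 = Z^2,  H_1 = Z,  H_2 = 0.

We work with the vertex ordering a < b < c < d < e < f < g < h < i < j. The simplices of K, each written with vertices in increasing order, are:

  0-simplices (10): a, b, c, d, e, f, g, h, i, j
  1-simplices (14): ab, ad, ae, ah, aj, bd, bj, ci, cj, de, df, dh, ef, hi
  2-simplices (5): abd, abj, ade, adh, def

giving chain groups C_0 ≅ Z^10, C_1 ≅ Z^14, C_2 ≅ Z^5.

The boundary map ∂_1: C_1 → C_0 sends each edge [p,q] (with p < q) to q − p. For instance
  ∂ah = h − a.
This gives a 10×14 integer matrix of rank 8; reducing to Smith normal form yields diagonal entries (1,1,1,1,1,1,1,1).

Boundary ∂_2: C_2 → C_1 sends each 2-simplex [p,q,r] to [q,r] − [p,r] + [p,q]. For instance
  ∂ade = de − ae + ad,
  ∂abd = bd − ad + ab.
The 14×5 boundary matrix has rank 5 and Smith normal form diag(1,1,1,1,1).

Computing H_k = (kernel of ∂_k) / (image of ∂_{k+1}):

  H_0: rank C_0 − rank ∂_1 = 10 − 8 = 2, and the invariant factors of ∂_1 are all 1, so H_0 = Z^2.
  H_1: rank ker ∂_1 − rank ∂_2 = (14 − 8) − 5 = 1, and the invariant factors of ∂_2 are all 1, so H_1 = Z.
  H_2: rank ker ∂_2 − rank ∂_3 = (5 − 5) − 0 = 0, and there is no ∂_3, so H_2 = 0.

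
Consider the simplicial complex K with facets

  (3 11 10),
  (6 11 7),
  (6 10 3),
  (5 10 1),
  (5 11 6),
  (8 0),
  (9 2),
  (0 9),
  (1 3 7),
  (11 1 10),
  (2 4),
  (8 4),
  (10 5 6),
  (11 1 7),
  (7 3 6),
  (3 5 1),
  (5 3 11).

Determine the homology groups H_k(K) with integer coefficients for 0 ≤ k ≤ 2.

H_0 = Z^2,  H_1 = Z ⊕ Z/2Z,  H_2 = 0.

Fix the vertex order 0 < 1 < 2 < 3 < 4 < 5 < 6 < 7 < 8 < 9 < 10 < 11 and write every simplex with vertices in increasing order. Then dim K = 2 and the simplices of K are:

  0-simplices (12): [0], [1], [2], [3], [4], [5], [6], [7], [8], [9], [10], [11]
  1-simplices (23): (23 of them)
  2-simplices (12): [1,3,5], [1,3,7], [1,5,10], [1,7,11], [1,10,11], [3,5,11], [3,6,7], [3,6,10], [3,10,11], [5,6,10], [5,6,11], [6,7,11]

giving chain groups C_0 ≅ Z^12, C_1 ≅ Z^23, C_2 ≅ Z^12.

∂_1: C_1 → C_0 sends each edge [p,q] (with p < q) to q − p.
The resulting 12×23 matrix has rank 10, and its Smith normal form has invariant factors (1,1,1,1,1,1,1,1,1,1).

∂_2: C_2 → C_1 acts by ∂[p,q,r] = [q,r] − [p,r] + [p,q]. For instance
  ∂[1,5,10] = [5,10] − [1,10] + [1,5],
  ∂[5,6,10] = [6,10] − [5,10] + [5,6].
This gives a 23×12 integer matrix of rank 12; reducing to Smith normal form yields diagonal entries (1,1,1,1,1,1,1,1,1,1,1,2).

Computing H_k = (kernel of ∂_k) / (image of ∂_{k+1}):

  H_0: rank C_0 − rank ∂_1 = 12 − 10 = 2, and the invariant factors of ∂_1 are all 1, so H_0 = Z^2.
  H_1: rank ker ∂_1 − rank ∂_2 = (23 − 10) − 12 = 1, and ∂_2 has invariant factor 2 > 1, so H_1 = Z ⊕ Z/2Z.
  H_2: rank ker ∂_2 − rank ∂_3 = (12 − 12) − 0 = 0, and there is no ∂_3, so H_2 = 0.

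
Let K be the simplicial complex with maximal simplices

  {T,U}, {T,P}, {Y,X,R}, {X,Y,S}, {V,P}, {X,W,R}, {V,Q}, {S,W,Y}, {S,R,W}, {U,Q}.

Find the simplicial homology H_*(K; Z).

Order the vertices as P < Q < R < S < T < U < V < W < X < Y. Listing each simplex with vertices in this order, K has dimension 2 with simplices:

  0-simplices (10): P, Q, R, S, T, U, V, W, X, Y
  1-simplices (15): PT, PV, QU, QV, RS, RW, RX, RY, SW, SX, SY, TU, WX, WY, XY
  2-simplices (5): RSW, RWX, RXY, SWY, SXY

giving chain groups C_0 ≅ Z^10, C_1 ≅ Z^15, C_2 ≅ Z^5.

The boundary map ∂_1: C_1 → C_0 is given by ∂[p,q] = [q] − [p].
This gives a 10×15 integer matrix of rank 8; reducing to Smith normal form yields diagonal entries (1,1,1,1,1,1,1,1).

Boundary ∂_2: C_2 → C_1 sends each 2-simplex [p,q,r] to [q,r] − [p,r] + [p,q]. For instance
  ∂SWY = WY − SY + SW,
  ∂RWX = WX − RX + RW.
The resulting 15×5 matrix has rank 5, and its Smith normal form has invariant factors (1,1,1,1,1).

From H_k ≅ ker(∂_k) / im(∂_{k+1}) we obtain:

  H_0: rank C_0 − rank ∂_1 = 10 − 8 = 2, and the invariant factors of ∂_1 are all 1, so H_0 = Z^2.
  H_1: rank ker ∂_1 − rank ∂_2 = (15 − 8) − 5 = 2, and the invariant factors of ∂_2 are all 1, so H_1 = Z^2.
  H_2: rank ker ∂_2 − rank ∂_3 = (5 − 5) − 0 = 0, and there is no ∂_3, so H_2 = 0.

(K is a triangulation of the disjoint union of the circle S^1 and the Möbius band.)

H_0 = Z^2,  H_1 = Z^2,  H_2 = 0.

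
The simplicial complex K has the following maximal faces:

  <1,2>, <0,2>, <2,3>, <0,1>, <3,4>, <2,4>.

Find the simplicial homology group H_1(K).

H_1 = Z^2.

Fix the vertex order 0 < 1 < 2 < 3 < 4 and write every simplex with vertices in increasing order. Then dim K = 1 and the simplices of K are:

  0-simplices (5): [0], [1], [2], [3], [4]
  1-simplices (6): [0,1], [0,2], [1,2], [2,3], [2,4], [3,4]

so the chain groups are C_0 ≅ Z^5, C_1 ≅ Z^6.

∂_1: C_1 → C_0 is given by ∂[p,q] = [q] − [p]. For instance
  ∂[2,3] = [3] − [2].
The resulting 5×6 matrix has rank 4, and its Smith normal form has invariant factors (1,1,1,1).

Computing H_k = (kernel of ∂_k) / (image of ∂_{k+1}):

  H_1: rank ker ∂_1 − rank ∂_2 = (6 − 4) − 0 = 2, and there is no ∂_2, so H_1 = Z^2.

(K is a triangulation of a wedge of 2 circles.)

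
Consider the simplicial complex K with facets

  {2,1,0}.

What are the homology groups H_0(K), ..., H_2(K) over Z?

H_0 ≅ Z,  H_1 = 0,  H_2 = 0.

Fix the vertex order 0 < 1 < 2 and write every simplex with vertices in increasing order. Then dim K = 2 and the simplices of K are:

  0-simplices (3): [0], [1], [2]
  1-simplices (3): [0,1], [0,2], [1,2]
  2-simplices (1): [0,1,2]

so the chain groups are C_0 ≅ Z^3, C_1 ≅ Z^3, C_2 ≅ Z^1.

The boundary map ∂_1: C_1 → C_0 maps an edge to its endpoints' difference, ∂[p,q] = q − p.
This gives a 3×3 integer matrix of rank 2; reducing to Smith normal form yields diagonal entries (1,1).

Boundary ∂_2: C_2 → C_1 sends each 2-simplex [p,q,r] to [q,r] − [p,r] + [p,q]. For instance
  ∂[0,1,2] = [1,2] − [0,2] + [0,1].
As a 3×1 matrix over Z this has rank 1, with invariant factors (1).

Reading off H_k = ker ∂_k / im ∂_{k+1}:

  H_0: rank C_0 − rank ∂_1 = 3 − 2 = 1, and the invariant factors of ∂_1 are all 1, so H_0 = Z.
  H_1: rank ker ∂_1 − rank ∂_2 = (3 − 2) − 1 = 0, and the invariant factors of ∂_2 are all 1, so H_1 = 0.
  H_2: rank ker ∂_2 − rank ∂_3 = (1 − 1) − 0 = 0, and there is no ∂_3, so H_2 = 0.

As a check, the Euler characteristic is 3 − 3 + 1 = 1, which agrees with 1 − 0 + 0 = 1.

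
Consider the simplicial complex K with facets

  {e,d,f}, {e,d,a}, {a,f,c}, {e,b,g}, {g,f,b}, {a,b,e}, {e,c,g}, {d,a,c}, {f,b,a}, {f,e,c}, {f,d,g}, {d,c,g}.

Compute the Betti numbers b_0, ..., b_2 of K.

b_0 = 1, b_1 = 0, b_2 = 0.

We work with the vertex ordering a < b < c < d < e < f < g. The simplices of K, each written with vertices in increasing order, are:

  0-simplices (7): a, b, c, d, e, f, g
  1-simplices (18): ab, ac, ad, ae, af, be, bf, bg, cd, ce, cf, cg, de, df, dg, ef, eg, fg
  2-simplices (12): abe, abf, acd, acf, ade, beg, bfg, cdg, cef, ceg, def, dfg

Hence C_0 ≅ Z^7, C_1 ≅ Z^18, C_2 ≅ Z^12.

∂_1: C_1 → C_0 is given by ∂[p,q] = [q] − [p]. For instance
  ∂cg = g − c.
As a 7×18 matrix over Z this has rank 6, with invariant factors (1,1,1,1,1,1).

The boundary map ∂_2: C_2 → C_1 maps a triangle to the signed sum of its edges. For instance
  ∂def = ef − df + de,
  ∂cdg = dg − cg + cd.
As a 18×12 matrix over Z this has rank 12, with invariant factors (1,1,1,1,1,1,1,1,1,1,1,2).

From H_k ≅ ker(∂_k) / im(∂_{k+1}) we obtain:

  H_0: rank C_0 − rank ∂_1 = 7 − 6 = 1, and the invariant factors of ∂_1 are all 1, so H_0 ≅ Z.
  H_1: rank ker ∂_1 − rank ∂_2 = (18 − 6) − 12 = 0, and ∂_2 has invariant factor 2 > 1, so H_1 ≅ Z/2.
  H_2: rank ker ∂_2 − rank ∂_3 = (12 − 12) − 0 = 0, and there is no ∂_3, so H_2 ≅ 0.

As a check, the Euler characteristic is 7 − 18 + 12 = 1, which agrees with 1 − 0 + 0 = 1.

Hence the Betti numbers are b_0 = 1, b_1 = 0, b_2 = 0.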